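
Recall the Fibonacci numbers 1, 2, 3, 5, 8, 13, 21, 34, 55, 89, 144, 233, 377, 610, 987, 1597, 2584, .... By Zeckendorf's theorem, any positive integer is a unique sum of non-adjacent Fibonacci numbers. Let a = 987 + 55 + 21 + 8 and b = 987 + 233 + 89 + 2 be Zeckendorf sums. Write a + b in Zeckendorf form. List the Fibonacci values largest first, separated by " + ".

The two numbers are 1071 and 1311, so their sum is 2382.
take 1597 (≤ 2382); 2382 − 1597 = 785
take 610 (≤ 785); 785 − 610 = 175
take 144 (≤ 175); 175 − 144 = 31
take 21 (≤ 31); 31 − 21 = 10
take 8 (≤ 10); 10 − 8 = 2
take 2 (≤ 2); 2 − 2 = 0

1597 + 610 + 144 + 21 + 8 + 2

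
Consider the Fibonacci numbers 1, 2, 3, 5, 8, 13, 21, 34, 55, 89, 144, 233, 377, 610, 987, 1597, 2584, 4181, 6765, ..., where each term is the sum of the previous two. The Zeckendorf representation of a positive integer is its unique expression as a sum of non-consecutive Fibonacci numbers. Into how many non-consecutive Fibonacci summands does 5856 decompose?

Greedily peel off the largest Fibonacci term at each step:
5856 − 4181 = 1675
1675 − 1597 = 78
78 − 55 = 23
23 − 21 = 2
2 − 2 = 0
5856 = 4181 + 1597 + 55 + 21 + 2, which has 5 terms.

5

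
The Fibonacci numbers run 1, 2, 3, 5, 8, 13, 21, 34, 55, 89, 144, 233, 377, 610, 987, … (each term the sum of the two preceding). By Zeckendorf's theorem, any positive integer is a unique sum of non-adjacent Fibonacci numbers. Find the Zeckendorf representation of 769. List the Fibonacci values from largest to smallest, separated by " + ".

610 + 144 + 13 + 2

largest Fibonacci ≤ 769 is 610; 769 − 610 = 159
largest Fibonacci ≤ 159 is 144; 159 − 144 = 15
largest Fibonacci ≤ 15 is 13; 15 − 13 = 2
largest Fibonacci ≤ 2 is 2; 2 − 2 = 0
So 769 = 610 + 144 + 13 + 2, with no two terms consecutive in the sequence.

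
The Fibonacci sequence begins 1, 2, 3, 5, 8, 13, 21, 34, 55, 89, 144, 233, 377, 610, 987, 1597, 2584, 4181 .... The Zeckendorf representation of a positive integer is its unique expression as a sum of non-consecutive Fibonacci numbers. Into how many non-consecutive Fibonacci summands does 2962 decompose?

3

Greedy algorithm:
take 2584 (≤ 2962); 2962 − 2584 = 378
take 377 (≤ 378); 378 − 377 = 1
take 1 (≤ 1); 1 − 1 = 0
2962 = 2584 + 377 + 1, which has 3 terms.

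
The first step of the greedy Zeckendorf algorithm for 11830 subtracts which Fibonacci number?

10946 ≤ 11830 < 17711, so the largest Fibonacci number not exceeding 11830 is 10946.

10946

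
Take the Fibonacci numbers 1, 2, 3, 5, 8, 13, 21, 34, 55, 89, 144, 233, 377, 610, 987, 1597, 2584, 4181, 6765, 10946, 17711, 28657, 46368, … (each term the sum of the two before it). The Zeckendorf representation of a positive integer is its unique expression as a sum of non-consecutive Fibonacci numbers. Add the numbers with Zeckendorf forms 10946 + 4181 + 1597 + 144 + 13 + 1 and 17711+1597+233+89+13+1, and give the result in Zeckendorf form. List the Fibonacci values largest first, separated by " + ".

28657 + 6765 + 987 + 89 + 21 + 5 + 2

The two numbers are 16882 and 19644, so their sum is 36526.
Greedily peel off the largest Fibonacci term at each step:
largest Fibonacci ≤ 36526 is 28657; 36526 − 28657 = 7869
largest Fibonacci ≤ 7869 is 6765; 7869 − 6765 = 1104
largest Fibonacci ≤ 1104 is 987; 1104 − 987 = 117
largest Fibonacci ≤ 117 is 89; 117 − 89 = 28
largest Fibonacci ≤ 28 is 21; 28 − 21 = 7
largest Fibonacci ≤ 7 is 5; 7 − 5 = 2
largest Fibonacci ≤ 2 is 2; 2 − 2 = 0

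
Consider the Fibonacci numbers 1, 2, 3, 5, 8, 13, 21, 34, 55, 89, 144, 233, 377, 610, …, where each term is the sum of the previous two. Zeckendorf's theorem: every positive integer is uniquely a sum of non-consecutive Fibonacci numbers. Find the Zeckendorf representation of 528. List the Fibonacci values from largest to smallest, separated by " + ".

largest Fibonacci ≤ 528 is 377; 528 − 377 = 151
largest Fibonacci ≤ 151 is 144; 151 − 144 = 7
largest Fibonacci ≤ 7 is 5; 7 − 5 = 2
largest Fibonacci ≤ 2 is 2; 2 − 2 = 0
So 528 = 377 + 144 + 5 + 2, with no two terms consecutive in the sequence.

377 + 144 + 5 + 2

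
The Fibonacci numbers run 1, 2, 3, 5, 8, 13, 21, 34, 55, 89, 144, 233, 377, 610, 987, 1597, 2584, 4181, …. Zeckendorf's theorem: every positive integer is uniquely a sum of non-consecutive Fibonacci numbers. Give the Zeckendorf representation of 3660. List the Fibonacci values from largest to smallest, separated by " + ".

Greedily peel off the largest Fibonacci term at each step:
subtract 2584 from 3660: 1076 remains
subtract 987 from 1076: 89 remains
subtract 89 from 89: 0 remains
So 3660 = 2584 + 987 + 89, with no two terms consecutive in the sequence.

2584 + 987 + 89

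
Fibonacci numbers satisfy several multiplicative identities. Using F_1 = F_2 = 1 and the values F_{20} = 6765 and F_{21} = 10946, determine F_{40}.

By the doubling identity F_{2k} = F_k(2F_{k+1} − F_k): F_{40} = 6765·(2·10946 − 6765) = 6765·15127 = 102334155.

102334155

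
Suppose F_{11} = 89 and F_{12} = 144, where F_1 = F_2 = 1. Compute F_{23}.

By F_{2k+1} = F_k² + F_{k+1}²: F_{23} = 89² + 144² = 7921 + 20736 = 28657.

28657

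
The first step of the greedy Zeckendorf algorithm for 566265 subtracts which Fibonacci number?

514229

514229 ≤ 566265 < 832040, so the largest Fibonacci number not exceeding 566265 is 514229.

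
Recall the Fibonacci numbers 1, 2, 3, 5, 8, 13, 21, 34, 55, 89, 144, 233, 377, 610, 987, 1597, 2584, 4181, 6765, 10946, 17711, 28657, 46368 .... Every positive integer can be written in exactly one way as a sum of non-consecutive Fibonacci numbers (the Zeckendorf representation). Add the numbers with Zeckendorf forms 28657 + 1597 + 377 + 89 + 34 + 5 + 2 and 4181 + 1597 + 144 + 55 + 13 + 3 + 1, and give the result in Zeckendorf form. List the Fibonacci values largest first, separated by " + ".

The two numbers are 30761 and 5994, so their sum is 36755.
Greedy algorithm:
subtract 28657 from 36755: 8098 remains
subtract 6765 from 8098: 1333 remains
subtract 987 from 1333: 346 remains
subtract 233 from 346: 113 remains
subtract 89 from 113: 24 remains
subtract 21 from 24: 3 remains
subtract 3 from 3: 0 remains

28657 + 6765 + 987 + 233 + 89 + 21 + 3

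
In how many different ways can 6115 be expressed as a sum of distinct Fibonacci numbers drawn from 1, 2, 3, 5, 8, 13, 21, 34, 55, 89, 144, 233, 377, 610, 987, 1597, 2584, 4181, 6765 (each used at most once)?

30

6115 = 4181+1597+233+89+13+2 = 4181+1597+233+89+8+5+2 = 4181+1597+233+55+34+13+2 = 4181+987+610+233+89+13+2 = … (26 more), for 30 in all.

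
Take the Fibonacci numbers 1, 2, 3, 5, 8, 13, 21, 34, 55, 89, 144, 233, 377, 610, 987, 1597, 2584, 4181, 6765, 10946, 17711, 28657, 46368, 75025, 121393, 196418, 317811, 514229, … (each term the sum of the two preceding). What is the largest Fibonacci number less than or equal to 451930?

317811

317811 ≤ 451930 < 514229, so the largest Fibonacci number not exceeding 451930 is 317811.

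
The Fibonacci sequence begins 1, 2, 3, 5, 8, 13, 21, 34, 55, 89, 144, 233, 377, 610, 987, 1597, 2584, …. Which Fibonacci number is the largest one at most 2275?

1597 ≤ 2275 < 2584, so the largest Fibonacci number not exceeding 2275 is 1597.

1597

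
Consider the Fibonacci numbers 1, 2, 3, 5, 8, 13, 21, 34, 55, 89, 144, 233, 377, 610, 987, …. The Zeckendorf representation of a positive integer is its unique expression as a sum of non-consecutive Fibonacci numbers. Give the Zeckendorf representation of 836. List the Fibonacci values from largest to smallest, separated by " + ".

610 + 144 + 55 + 21 + 5 + 1

836: greatest Fibonacci not exceeding it is 610, leaving 226
226: greatest Fibonacci not exceeding it is 144, leaving 82
82: greatest Fibonacci not exceeding it is 55, leaving 27
27: greatest Fibonacci not exceeding it is 21, leaving 6
6: greatest Fibonacci not exceeding it is 5, leaving 1
1: greatest Fibonacci not exceeding it is 1, leaving 0
So 836 = 610 + 144 + 55 + 21 + 5 + 1, with no two terms consecutive in the sequence.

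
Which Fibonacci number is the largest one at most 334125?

317811

317811 ≤ 334125 < 514229, so the largest Fibonacci number not exceeding 334125 is 317811.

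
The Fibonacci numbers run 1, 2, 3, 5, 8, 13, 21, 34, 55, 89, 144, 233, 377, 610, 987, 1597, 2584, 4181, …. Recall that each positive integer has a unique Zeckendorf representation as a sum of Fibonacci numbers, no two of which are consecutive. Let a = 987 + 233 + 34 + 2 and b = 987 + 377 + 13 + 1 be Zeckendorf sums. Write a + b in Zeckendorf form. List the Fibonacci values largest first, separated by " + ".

The two numbers are 1256 and 1378, so their sum is 2634.
Repeatedly subtract the largest Fibonacci number that fits:
2634: greatest Fibonacci not exceeding it is 2584, leaving 50
50: greatest Fibonacci not exceeding it is 34, leaving 16
16: greatest Fibonacci not exceeding it is 13, leaving 3
3: greatest Fibonacci not exceeding it is 3, leaving 0

2584 + 34 + 13 + 3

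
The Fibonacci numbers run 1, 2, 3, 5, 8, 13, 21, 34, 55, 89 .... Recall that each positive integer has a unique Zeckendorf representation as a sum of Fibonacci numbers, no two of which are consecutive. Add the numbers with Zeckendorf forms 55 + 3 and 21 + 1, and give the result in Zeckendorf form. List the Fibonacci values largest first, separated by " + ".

The two numbers are 58 and 22, so their sum is 80.
Greedy algorithm:
largest Fibonacci ≤ 80 is 55; 80 − 55 = 25
largest Fibonacci ≤ 25 is 21; 25 − 21 = 4
largest Fibonacci ≤ 4 is 3; 4 − 3 = 1
largest Fibonacci ≤ 1 is 1; 1 − 1 = 0

55 + 21 + 3 + 1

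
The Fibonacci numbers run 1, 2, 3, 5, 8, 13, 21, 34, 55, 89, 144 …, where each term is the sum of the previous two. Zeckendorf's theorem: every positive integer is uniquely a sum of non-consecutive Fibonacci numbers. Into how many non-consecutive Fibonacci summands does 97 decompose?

Greedily peel off the largest Fibonacci term at each step:
largest Fibonacci ≤ 97 is 89; 97 − 89 = 8
largest Fibonacci ≤ 8 is 8; 8 − 8 = 0
97 = 89 + 8, which has 2 terms.

2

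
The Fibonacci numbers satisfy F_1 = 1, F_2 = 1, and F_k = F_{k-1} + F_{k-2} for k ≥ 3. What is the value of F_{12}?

Iterating the recurrence up to F_{8} = 21 and F_{7} = 13:
F_{9} = F_{8} + F_{7} = 21 + 13 = 34
F_{10} = F_{9} + F_{8} = 34 + 21 = 55
F_{11} = F_{10} + F_{9} = 55 + 34 = 89
F_{12} = F_{11} + F_{10} = 89 + 55 = 144

144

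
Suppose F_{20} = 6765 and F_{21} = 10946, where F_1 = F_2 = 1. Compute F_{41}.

165580141

By F_{2k+1} = F_k² + F_{k+1}²: F_{41} = 6765² + 10946² = 45765225 + 119814916 = 165580141.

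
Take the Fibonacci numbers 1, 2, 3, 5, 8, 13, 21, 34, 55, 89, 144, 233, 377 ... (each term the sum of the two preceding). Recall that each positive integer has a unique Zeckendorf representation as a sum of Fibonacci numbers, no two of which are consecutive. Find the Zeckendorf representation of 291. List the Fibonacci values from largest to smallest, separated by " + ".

233 ≤ 291 < 377, so take 233; remainder 58
55 ≤ 58 < 89, so take 55; remainder 3
3 ≤ 3 < 5, so take 3; remainder 0
So 291 = 233 + 55 + 3, with no two terms consecutive in the sequence.

233 + 55 + 3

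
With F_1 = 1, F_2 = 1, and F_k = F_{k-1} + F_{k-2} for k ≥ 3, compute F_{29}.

Iterating the recurrence up to F_{24} = 46368 and F_{23} = 28657:
F_{25} = F_{24} + F_{23} = 46368 + 28657 = 75025
F_{26} = F_{25} + F_{24} = 75025 + 46368 = 121393
F_{27} = F_{26} + F_{25} = 121393 + 75025 = 196418
F_{28} = F_{27} + F_{26} = 196418 + 121393 = 317811
F_{29} = F_{28} + F_{27} = 317811 + 196418 = 514229

514229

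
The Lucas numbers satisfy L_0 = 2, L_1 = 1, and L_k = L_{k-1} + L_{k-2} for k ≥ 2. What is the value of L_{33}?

7881196

Iterating the recurrence up to L_{25} = 167761 and L_{24} = 103682:
L_{26} = L_{25} + L_{24} = 167761 + 103682 = 271443
L_{27} = L_{26} + L_{25} = 271443 + 167761 = 439204
L_{28} = L_{27} + L_{26} = 439204 + 271443 = 710647
L_{29} = L_{28} + L_{27} = 710647 + 439204 = 1149851
L_{30} = L_{29} + L_{28} = 1149851 + 710647 = 1860498
L_{31} = L_{30} + L_{29} = 1860498 + 1149851 = 3010349
L_{32} = L_{31} + L_{30} = 3010349 + 1860498 = 4870847
L_{33} = L_{32} + L_{31} = 4870847 + 3010349 = 7881196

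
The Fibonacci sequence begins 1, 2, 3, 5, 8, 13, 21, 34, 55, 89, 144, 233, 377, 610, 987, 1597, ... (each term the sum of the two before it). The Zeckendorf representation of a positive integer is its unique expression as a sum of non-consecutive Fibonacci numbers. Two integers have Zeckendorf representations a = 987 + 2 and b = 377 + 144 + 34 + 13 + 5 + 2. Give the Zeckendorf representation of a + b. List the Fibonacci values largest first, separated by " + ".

The two numbers are 989 and 575, so their sum is 1564.
Greedy algorithm:
subtract 987 from 1564: 577 remains
subtract 377 from 577: 200 remains
subtract 144 from 200: 56 remains
subtract 55 from 56: 1 remains
subtract 1 from 1: 0 remains

987 + 377 + 144 + 55 + 1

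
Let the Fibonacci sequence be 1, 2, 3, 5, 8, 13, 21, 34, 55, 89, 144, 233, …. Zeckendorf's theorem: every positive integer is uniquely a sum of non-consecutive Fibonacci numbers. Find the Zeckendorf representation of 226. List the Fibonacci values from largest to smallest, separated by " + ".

Greedily peel off the largest Fibonacci term at each step:
226: greatest Fibonacci not exceeding it is 144, leaving 82
82: greatest Fibonacci not exceeding it is 55, leaving 27
27: greatest Fibonacci not exceeding it is 21, leaving 6
6: greatest Fibonacci not exceeding it is 5, leaving 1
1: greatest Fibonacci not exceeding it is 1, leaving 0
So 226 = 144 + 55 + 21 + 5 + 1, with no two terms consecutive in the sequence.

144 + 55 + 21 + 5 + 1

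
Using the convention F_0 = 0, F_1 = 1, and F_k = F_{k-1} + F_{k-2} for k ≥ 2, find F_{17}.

Iterating the recurrence up to F_{11} = 89 and F_{10} = 55:
F_{12} = F_{11} + F_{10} = 89 + 55 = 144
F_{13} = F_{12} + F_{11} = 144 + 89 = 233
F_{14} = F_{13} + F_{12} = 233 + 144 = 377
F_{15} = F_{14} + F_{13} = 377 + 233 = 610
F_{16} = F_{15} + F_{14} = 610 + 377 = 987
F_{17} = F_{16} + F_{15} = 987 + 610 = 1597

1597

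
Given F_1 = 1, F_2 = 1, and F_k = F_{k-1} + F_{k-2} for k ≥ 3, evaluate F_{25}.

75025

Iterating the recurrence up to F_{21} = 10946 and F_{20} = 6765:
F_{22} = F_{21} + F_{20} = 10946 + 6765 = 17711
F_{23} = F_{22} + F_{21} = 17711 + 10946 = 28657
F_{24} = F_{23} + F_{22} = 28657 + 17711 = 46368
F_{25} = F_{24} + F_{23} = 46368 + 28657 = 75025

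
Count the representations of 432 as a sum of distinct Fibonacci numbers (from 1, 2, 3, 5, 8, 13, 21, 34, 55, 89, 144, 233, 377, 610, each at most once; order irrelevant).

14

Starting from the Zeckendorf form and repeatedly splitting a term F_k into F_{k−1} + F_{k−2} (when neither is already used) reaches every representation.
432 = 377+55 = 377+34+21 = 233+144+55 = 377+34+13+8 = … (10 more), for 14 in all.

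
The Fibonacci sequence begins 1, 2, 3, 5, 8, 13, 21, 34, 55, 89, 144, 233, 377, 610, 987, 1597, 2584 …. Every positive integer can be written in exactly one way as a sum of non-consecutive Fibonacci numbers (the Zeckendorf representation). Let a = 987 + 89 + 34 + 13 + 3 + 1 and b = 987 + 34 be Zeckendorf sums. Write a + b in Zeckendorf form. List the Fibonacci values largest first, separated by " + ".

The two numbers are 1127 and 1021, so their sum is 2148.
2148 − 1597 = 551
551 − 377 = 174
174 − 144 = 30
30 − 21 = 9
9 − 8 = 1
1 − 1 = 0

1597 + 377 + 144 + 21 + 8 + 1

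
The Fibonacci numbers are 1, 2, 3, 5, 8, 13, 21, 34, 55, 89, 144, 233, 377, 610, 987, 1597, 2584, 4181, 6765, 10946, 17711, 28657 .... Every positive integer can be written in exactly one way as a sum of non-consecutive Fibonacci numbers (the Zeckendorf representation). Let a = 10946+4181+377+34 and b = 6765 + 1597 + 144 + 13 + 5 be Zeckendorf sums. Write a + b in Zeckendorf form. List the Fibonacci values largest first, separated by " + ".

The two numbers are 15538 and 8524, so their sum is 24062.
Repeatedly subtract the largest Fibonacci number that fits:
largest Fibonacci ≤ 24062 is 17711; 24062 − 17711 = 6351
largest Fibonacci ≤ 6351 is 4181; 6351 − 4181 = 2170
largest Fibonacci ≤ 2170 is 1597; 2170 − 1597 = 573
largest Fibonacci ≤ 573 is 377; 573 − 377 = 196
largest Fibonacci ≤ 196 is 144; 196 − 144 = 52
largest Fibonacci ≤ 52 is 34; 52 − 34 = 18
largest Fibonacci ≤ 18 is 13; 18 − 13 = 5
largest Fibonacci ≤ 5 is 5; 5 − 5 = 0

17711 + 4181 + 1597 + 377 + 144 + 34 + 13 + 5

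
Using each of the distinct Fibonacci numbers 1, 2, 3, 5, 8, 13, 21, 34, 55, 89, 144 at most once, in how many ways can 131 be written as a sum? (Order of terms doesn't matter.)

Each representation comes from the Zeckendorf form by replacing some F_k with F_{k−1} + F_{k−2} where possible.
131 = 89+34+8 = 89+34+5+3 = 89+21+13+8 = 89+34+5+2+1 = … (5 more), for 9 in all.

9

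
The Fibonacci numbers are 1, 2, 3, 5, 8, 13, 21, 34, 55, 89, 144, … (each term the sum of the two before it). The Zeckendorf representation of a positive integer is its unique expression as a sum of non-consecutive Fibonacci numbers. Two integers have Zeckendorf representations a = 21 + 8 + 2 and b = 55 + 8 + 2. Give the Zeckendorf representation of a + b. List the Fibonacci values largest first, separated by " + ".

89 + 5 + 2

The two numbers are 31 and 65, so their sum is 96.
Greedy algorithm:
89 ≤ 96 < 144, so take 89; remainder 7
5 ≤ 7 < 8, so take 5; remainder 2
2 ≤ 2 < 3, so take 2; remainder 0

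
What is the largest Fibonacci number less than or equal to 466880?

317811

317811 ≤ 466880 < 514229, so the largest Fibonacci number not exceeding 466880 is 317811.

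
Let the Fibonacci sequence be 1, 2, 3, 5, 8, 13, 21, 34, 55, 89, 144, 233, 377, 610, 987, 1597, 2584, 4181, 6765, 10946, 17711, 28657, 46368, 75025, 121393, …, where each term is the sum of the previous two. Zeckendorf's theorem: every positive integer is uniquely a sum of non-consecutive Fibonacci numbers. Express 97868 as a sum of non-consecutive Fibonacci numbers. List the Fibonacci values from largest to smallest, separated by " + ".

75025 + 17711 + 4181 + 610 + 233 + 89 + 13 + 5 + 1

Repeatedly subtract the largest Fibonacci number that fits:
largest Fibonacci ≤ 97868 is 75025; 97868 − 75025 = 22843
largest Fibonacci ≤ 22843 is 17711; 22843 − 17711 = 5132
largest Fibonacci ≤ 5132 is 4181; 5132 − 4181 = 951
largest Fibonacci ≤ 951 is 610; 951 − 610 = 341
largest Fibonacci ≤ 341 is 233; 341 − 233 = 108
largest Fibonacci ≤ 108 is 89; 108 − 89 = 19
largest Fibonacci ≤ 19 is 13; 19 − 13 = 6
largest Fibonacci ≤ 6 is 5; 6 − 5 = 1
largest Fibonacci ≤ 1 is 1; 1 − 1 = 0
So 97868 = 75025 + 17711 + 4181 + 610 + 233 + 89 + 13 + 5 + 1, with no two terms consecutive in the sequence.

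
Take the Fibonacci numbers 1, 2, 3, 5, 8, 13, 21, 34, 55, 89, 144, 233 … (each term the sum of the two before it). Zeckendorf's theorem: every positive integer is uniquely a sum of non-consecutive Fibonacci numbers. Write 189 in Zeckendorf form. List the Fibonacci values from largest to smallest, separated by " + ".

Greedily peel off the largest Fibonacci term at each step:
189 − 144 = 45
45 − 34 = 11
11 − 8 = 3
3 − 3 = 0
So 189 = 144 + 34 + 8 + 3, with no two terms consecutive in the sequence.

144 + 34 + 8 + 3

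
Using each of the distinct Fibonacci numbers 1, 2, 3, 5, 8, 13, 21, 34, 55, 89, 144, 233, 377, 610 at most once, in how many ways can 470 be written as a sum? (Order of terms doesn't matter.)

8

Starting from the Zeckendorf form and repeatedly splitting a term F_k into F_{k−1} + F_{k−2} (when neither is already used) reaches every representation.
470 = 377+89+3+1 = 377+55+34+3+1 = 233+144+89+3+1 = 377+55+21+13+3+1 = … (4 more), for 8 in all.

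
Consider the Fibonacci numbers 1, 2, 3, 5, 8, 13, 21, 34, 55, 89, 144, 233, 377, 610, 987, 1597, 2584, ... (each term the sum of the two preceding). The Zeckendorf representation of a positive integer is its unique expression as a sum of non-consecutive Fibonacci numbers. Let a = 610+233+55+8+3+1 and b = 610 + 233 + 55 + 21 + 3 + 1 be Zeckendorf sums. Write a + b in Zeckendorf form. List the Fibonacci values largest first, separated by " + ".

The two numbers are 910 and 923, so their sum is 1833.
Greedy algorithm:
1833 − 1597 = 236
236 − 233 = 3
3 − 3 = 0

1597 + 233 + 3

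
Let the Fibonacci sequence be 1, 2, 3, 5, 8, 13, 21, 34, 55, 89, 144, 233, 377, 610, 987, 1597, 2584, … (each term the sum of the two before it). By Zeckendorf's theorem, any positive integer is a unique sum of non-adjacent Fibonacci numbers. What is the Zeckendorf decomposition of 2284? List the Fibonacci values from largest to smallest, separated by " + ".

1597 ≤ 2284 < 2584, so take 1597; remainder 687
610 ≤ 687 < 987, so take 610; remainder 77
55 ≤ 77 < 89, so take 55; remainder 22
21 ≤ 22 < 34, so take 21; remainder 1
1 ≤ 1 < 2, so take 1; remainder 0
So 2284 = 1597 + 610 + 55 + 21 + 1, with no two terms consecutive in the sequence.

1597 + 610 + 55 + 21 + 1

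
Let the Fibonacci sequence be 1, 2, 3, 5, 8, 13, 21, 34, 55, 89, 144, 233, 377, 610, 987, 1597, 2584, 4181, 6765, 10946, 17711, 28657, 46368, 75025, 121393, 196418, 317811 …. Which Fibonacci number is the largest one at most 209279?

196418 ≤ 209279 < 317811, so the largest Fibonacci number not exceeding 209279 is 196418.

196418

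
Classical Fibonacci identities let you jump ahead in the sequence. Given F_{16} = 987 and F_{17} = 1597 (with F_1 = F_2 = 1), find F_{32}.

By the doubling identity F_{2k} = F_k(2F_{k+1} − F_k): F_{32} = 987·(2·1597 − 987) = 987·2207 = 2178309.

2178309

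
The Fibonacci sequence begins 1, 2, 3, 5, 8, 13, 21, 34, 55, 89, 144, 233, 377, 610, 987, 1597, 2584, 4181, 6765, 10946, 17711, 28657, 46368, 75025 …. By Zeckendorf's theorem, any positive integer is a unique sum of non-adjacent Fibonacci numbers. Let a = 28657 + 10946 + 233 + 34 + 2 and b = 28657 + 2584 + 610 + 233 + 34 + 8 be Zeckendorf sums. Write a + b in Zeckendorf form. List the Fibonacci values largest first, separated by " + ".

46368 + 17711 + 6765 + 987 + 144 + 21 + 2

The two numbers are 39872 and 32126, so their sum is 71998.
Repeatedly subtract the largest Fibonacci number that fits:
71998: greatest Fibonacci not exceeding it is 46368, leaving 25630
25630: greatest Fibonacci not exceeding it is 17711, leaving 7919
7919: greatest Fibonacci not exceeding it is 6765, leaving 1154
1154: greatest Fibonacci not exceeding it is 987, leaving 167
167: greatest Fibonacci not exceeding it is 144, leaving 23
23: greatest Fibonacci not exceeding it is 21, leaving 2
2: greatest Fibonacci not exceeding it is 2, leaving 0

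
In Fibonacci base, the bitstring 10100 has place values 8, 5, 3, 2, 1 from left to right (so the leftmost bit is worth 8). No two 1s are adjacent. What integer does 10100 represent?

11

Summing the place values of the 1 bits: 8 + 3 = 11.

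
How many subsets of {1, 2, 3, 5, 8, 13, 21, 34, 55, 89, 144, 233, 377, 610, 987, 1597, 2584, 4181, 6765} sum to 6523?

15

Starting from the Zeckendorf form and repeatedly splitting a term F_k into F_{k−1} + F_{k−2} (when neither is already used) reaches every representation.
6523 = 4181+1597+610+89+34+8+3+1 = 4181+1597+610+89+21+13+8+3+1 = 4181+1597+377+233+89+34+8+3+1 = 4181+1597+610+55+34+21+13+8+3+1 = 4181+1597+377+233+89+21+13+8+3+1 = … (10 more), for 15 in all.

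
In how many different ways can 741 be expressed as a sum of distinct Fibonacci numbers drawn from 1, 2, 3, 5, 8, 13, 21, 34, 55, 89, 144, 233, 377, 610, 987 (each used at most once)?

Each representation comes from the Zeckendorf form by replacing some F_k with F_{k−1} + F_{k−2} where possible.
741 = 610+89+34+8 = 610+89+34+5+3 = 610+89+21+13+8 = 377+233+89+34+8 = 610+89+34+5+2+1 = … (16 more), for 21 in all.

21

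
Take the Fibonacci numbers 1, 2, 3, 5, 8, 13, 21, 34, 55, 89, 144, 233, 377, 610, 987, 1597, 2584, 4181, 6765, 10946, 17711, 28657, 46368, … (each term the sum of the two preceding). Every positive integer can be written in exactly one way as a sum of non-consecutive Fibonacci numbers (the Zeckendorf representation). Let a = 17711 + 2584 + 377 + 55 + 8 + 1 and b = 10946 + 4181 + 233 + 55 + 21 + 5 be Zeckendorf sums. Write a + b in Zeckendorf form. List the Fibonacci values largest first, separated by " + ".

The two numbers are 20736 and 15441, so their sum is 36177.
take 28657 (≤ 36177); 36177 − 28657 = 7520
take 6765 (≤ 7520); 7520 − 6765 = 755
take 610 (≤ 755); 755 − 610 = 145
take 144 (≤ 145); 145 − 144 = 1
take 1 (≤ 1); 1 − 1 = 0

28657 + 6765 + 610 + 144 + 1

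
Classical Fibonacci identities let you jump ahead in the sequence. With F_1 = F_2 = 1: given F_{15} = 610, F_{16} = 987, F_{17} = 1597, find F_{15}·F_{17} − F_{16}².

1

610·1597 − 987² = 974170 − 974169 = 1. (Cassini's identity: F_{k−1}F_{k+1} − F_k² = (−1)^k.)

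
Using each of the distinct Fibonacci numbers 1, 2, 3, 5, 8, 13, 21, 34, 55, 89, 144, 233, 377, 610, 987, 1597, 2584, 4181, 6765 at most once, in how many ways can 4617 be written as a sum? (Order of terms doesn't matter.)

24

Each representation comes from the Zeckendorf form by replacing some F_k with F_{k−1} + F_{k−2} where possible.
4617 = 4181+377+55+3+1 = 4181+377+34+21+3+1 = 4181+233+144+55+3+1 = … (21 more), for 24 in all.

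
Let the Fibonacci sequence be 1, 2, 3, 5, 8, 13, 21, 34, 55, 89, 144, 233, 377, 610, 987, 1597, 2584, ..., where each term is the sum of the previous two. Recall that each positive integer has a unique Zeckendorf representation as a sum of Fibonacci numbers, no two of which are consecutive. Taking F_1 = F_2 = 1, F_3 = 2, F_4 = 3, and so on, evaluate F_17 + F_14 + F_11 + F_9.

F_17 + F_14 + F_11 + F_9 = 1597 + 377 + 89 + 34 = 2097.

2097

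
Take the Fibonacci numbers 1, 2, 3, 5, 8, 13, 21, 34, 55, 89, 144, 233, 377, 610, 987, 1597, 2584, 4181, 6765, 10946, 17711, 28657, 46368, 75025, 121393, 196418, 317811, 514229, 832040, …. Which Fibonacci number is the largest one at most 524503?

514229 ≤ 524503 < 832040, so the largest Fibonacci number not exceeding 524503 is 514229.

514229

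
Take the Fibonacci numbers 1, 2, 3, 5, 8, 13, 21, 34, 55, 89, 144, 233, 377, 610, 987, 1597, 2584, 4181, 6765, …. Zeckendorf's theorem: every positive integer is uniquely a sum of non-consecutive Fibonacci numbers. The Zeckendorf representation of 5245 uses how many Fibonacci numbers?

5

Greedily peel off the largest Fibonacci term at each step:
5245: greatest Fibonacci not exceeding it is 4181, leaving 1064
1064: greatest Fibonacci not exceeding it is 987, leaving 77
77: greatest Fibonacci not exceeding it is 55, leaving 22
22: greatest Fibonacci not exceeding it is 21, leaving 1
1: greatest Fibonacci not exceeding it is 1, leaving 0
5245 = 4181 + 987 + 55 + 21 + 1, which has 5 terms.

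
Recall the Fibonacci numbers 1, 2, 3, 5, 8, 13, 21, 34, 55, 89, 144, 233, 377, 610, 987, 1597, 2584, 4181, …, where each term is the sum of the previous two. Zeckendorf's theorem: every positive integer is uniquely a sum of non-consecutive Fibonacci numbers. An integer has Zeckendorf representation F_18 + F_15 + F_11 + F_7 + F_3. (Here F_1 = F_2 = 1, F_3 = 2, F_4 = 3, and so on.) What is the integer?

3298

F_18 + F_15 + F_11 + F_7 + F_3 = 2584 + 610 + 89 + 13 + 2 = 3298.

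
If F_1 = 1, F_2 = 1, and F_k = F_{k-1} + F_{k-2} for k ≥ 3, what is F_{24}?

46368

Iterating the recurrence up to F_{20} = 6765 and F_{19} = 4181:
F_{21} = F_{20} + F_{19} = 6765 + 4181 = 10946
F_{22} = F_{21} + F_{20} = 10946 + 6765 = 17711
F_{23} = F_{22} + F_{21} = 17711 + 10946 = 28657
F_{24} = F_{23} + F_{22} = 28657 + 17711 = 46368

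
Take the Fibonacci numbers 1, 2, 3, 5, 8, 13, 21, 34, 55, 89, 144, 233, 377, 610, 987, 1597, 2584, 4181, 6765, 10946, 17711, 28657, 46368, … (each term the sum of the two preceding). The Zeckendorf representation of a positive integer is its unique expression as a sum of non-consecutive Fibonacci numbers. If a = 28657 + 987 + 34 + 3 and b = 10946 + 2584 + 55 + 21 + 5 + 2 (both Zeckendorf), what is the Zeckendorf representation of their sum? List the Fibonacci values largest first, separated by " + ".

28657 + 10946 + 2584 + 987 + 89 + 21 + 8 + 2

The two numbers are 29681 and 13613, so their sum is 43294.
43294 − 28657 = 14637
14637 − 10946 = 3691
3691 − 2584 = 1107
1107 − 987 = 120
120 − 89 = 31
31 − 21 = 10
10 − 8 = 2
2 − 2 = 0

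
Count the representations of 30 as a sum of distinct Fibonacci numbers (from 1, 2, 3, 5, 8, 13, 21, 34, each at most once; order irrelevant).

Each representation comes from the Zeckendorf form by replacing some F_k with F_{k−1} + F_{k−2} where possible.
30 = 21+8+1 = 21+5+3+1 = 13+8+5+3+1 — 3 representations.

3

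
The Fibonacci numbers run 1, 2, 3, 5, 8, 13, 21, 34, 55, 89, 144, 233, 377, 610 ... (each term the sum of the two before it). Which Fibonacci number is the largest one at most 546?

377 ≤ 546 < 610, so the largest Fibonacci number not exceeding 546 is 377.

377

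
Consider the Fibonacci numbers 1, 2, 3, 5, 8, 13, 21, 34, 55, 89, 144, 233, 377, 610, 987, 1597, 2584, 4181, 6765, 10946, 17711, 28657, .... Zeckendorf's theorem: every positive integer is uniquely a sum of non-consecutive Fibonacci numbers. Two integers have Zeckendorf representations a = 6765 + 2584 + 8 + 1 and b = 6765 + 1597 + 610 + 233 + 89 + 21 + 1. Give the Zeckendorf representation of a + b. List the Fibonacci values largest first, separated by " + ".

17711 + 610 + 233 + 89 + 21 + 8 + 2

The two numbers are 9358 and 9316, so their sum is 18674.
Repeatedly subtract the largest Fibonacci number that fits:
subtract 17711 from 18674: 963 remains
subtract 610 from 963: 353 remains
subtract 233 from 353: 120 remains
subtract 89 from 120: 31 remains
subtract 21 from 31: 10 remains
subtract 8 from 10: 2 remains
subtract 2 from 2: 0 remains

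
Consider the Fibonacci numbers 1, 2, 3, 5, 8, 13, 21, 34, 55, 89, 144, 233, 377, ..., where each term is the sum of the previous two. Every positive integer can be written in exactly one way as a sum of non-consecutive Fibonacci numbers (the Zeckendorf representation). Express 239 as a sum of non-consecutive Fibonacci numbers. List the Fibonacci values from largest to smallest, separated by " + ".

233 + 5 + 1

Greedy algorithm:
take 233 (≤ 239); 239 − 233 = 6
take 5 (≤ 6); 6 − 5 = 1
take 1 (≤ 1); 1 − 1 = 0
So 239 = 233 + 5 + 1, with no two terms consecutive in the sequence.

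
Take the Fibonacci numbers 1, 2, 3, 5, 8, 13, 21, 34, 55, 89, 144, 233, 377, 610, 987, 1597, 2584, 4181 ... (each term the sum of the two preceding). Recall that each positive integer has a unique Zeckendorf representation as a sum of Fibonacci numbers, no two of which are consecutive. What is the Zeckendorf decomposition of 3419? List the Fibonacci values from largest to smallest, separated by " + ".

2584 + 610 + 144 + 55 + 21 + 5

largest Fibonacci ≤ 3419 is 2584; 3419 − 2584 = 835
largest Fibonacci ≤ 835 is 610; 835 − 610 = 225
largest Fibonacci ≤ 225 is 144; 225 − 144 = 81
largest Fibonacci ≤ 81 is 55; 81 − 55 = 26
largest Fibonacci ≤ 26 is 21; 26 − 21 = 5
largest Fibonacci ≤ 5 is 5; 5 − 5 = 0
So 3419 = 2584 + 610 + 144 + 55 + 21 + 5, with no two terms consecutive in the sequence.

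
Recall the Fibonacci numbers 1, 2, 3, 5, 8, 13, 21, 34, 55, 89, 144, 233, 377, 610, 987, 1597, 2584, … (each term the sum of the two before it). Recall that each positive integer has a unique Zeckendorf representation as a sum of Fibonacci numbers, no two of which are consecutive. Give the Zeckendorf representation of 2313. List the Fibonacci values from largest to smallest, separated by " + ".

2313: greatest Fibonacci not exceeding it is 1597, leaving 716
716: greatest Fibonacci not exceeding it is 610, leaving 106
106: greatest Fibonacci not exceeding it is 89, leaving 17
17: greatest Fibonacci not exceeding it is 13, leaving 4
4: greatest Fibonacci not exceeding it is 3, leaving 1
1: greatest Fibonacci not exceeding it is 1, leaving 0
So 2313 = 1597 + 610 + 89 + 13 + 3 + 1, with no two terms consecutive in the sequence.

1597 + 610 + 89 + 13 + 3 + 1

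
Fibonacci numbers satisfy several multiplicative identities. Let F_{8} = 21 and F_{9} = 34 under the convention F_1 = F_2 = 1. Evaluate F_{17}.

By F_{2k+1} = F_k² + F_{k+1}²: F_{17} = 21² + 34² = 441 + 1156 = 1597.

1597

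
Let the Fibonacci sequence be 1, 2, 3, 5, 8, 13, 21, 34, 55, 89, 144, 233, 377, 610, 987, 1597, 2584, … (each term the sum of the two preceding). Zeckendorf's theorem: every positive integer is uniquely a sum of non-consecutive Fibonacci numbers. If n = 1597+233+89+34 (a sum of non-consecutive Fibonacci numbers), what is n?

1953

1597+233+89+34 = 1953.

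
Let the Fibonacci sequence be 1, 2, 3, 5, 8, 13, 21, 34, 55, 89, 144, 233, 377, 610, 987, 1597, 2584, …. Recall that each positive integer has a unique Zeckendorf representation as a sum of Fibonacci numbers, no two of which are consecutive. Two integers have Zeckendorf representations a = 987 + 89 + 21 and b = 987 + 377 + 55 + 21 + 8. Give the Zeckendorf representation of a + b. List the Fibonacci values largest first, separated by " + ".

The two numbers are 1097 and 1448, so their sum is 2545.
2545 − 1597 = 948
948 − 610 = 338
338 − 233 = 105
105 − 89 = 16
16 − 13 = 3
3 − 3 = 0

1597 + 610 + 233 + 89 + 13 + 3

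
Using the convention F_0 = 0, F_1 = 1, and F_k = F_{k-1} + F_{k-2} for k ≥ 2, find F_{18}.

2584

Iterating the recurrence up to F_{13} = 233 and F_{12} = 144:
F_{14} = F_{13} + F_{12} = 233 + 144 = 377
F_{15} = F_{14} + F_{13} = 377 + 233 = 610
F_{16} = F_{15} + F_{14} = 610 + 377 = 987
F_{17} = F_{16} + F_{15} = 987 + 610 = 1597
F_{18} = F_{17} + F_{16} = 1597 + 987 = 2584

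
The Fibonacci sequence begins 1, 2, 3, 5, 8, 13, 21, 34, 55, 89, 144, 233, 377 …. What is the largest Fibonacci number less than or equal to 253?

233 ≤ 253 < 377, so the largest Fibonacci number not exceeding 253 is 233.

233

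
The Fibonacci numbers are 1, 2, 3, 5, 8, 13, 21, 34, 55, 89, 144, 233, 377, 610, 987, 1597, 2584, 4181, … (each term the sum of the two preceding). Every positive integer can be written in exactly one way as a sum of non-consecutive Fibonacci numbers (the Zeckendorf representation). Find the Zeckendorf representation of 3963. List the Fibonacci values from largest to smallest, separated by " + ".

2584 + 987 + 377 + 13 + 2

3963: greatest Fibonacci not exceeding it is 2584, leaving 1379
1379: greatest Fibonacci not exceeding it is 987, leaving 392
392: greatest Fibonacci not exceeding it is 377, leaving 15
15: greatest Fibonacci not exceeding it is 13, leaving 2
2: greatest Fibonacci not exceeding it is 2, leaving 0
So 3963 = 2584 + 987 + 377 + 13 + 2, with no two terms consecutive in the sequence.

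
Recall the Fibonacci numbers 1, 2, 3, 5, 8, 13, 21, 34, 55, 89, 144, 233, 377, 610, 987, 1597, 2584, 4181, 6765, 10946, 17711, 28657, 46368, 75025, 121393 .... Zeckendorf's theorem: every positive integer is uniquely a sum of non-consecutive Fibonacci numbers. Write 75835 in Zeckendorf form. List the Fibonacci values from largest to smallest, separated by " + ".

75025 + 610 + 144 + 55 + 1

75025 ≤ 75835 < 121393, so take 75025; remainder 810
610 ≤ 810 < 987, so take 610; remainder 200
144 ≤ 200 < 233, so take 144; remainder 56
55 ≤ 56 < 89, so take 55; remainder 1
1 ≤ 1 < 2, so take 1; remainder 0
So 75835 = 75025 + 610 + 144 + 55 + 1, with no two terms consecutive in the sequence.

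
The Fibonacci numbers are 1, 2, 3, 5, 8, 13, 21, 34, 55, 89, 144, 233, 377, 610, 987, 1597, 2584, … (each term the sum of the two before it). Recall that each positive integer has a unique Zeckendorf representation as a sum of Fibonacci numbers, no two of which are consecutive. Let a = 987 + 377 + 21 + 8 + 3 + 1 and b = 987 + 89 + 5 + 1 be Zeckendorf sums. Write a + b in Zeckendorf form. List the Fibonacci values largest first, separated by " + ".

1597 + 610 + 233 + 34 + 5

The two numbers are 1397 and 1082, so their sum is 2479.
2479 − 1597 = 882
882 − 610 = 272
272 − 233 = 39
39 − 34 = 5
5 − 5 = 0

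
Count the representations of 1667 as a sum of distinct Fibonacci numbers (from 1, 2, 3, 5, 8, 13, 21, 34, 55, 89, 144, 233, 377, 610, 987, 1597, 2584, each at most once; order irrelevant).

16

Each representation comes from the Zeckendorf form by replacing some F_k with F_{k−1} + F_{k−2} where possible.
1667 = 1597+55+13+2 = 1597+55+8+5+2 = 1597+34+21+13+2 = 987+610+55+13+2 = 1597+34+21+8+5+2 = … (11 more), for 16 in all.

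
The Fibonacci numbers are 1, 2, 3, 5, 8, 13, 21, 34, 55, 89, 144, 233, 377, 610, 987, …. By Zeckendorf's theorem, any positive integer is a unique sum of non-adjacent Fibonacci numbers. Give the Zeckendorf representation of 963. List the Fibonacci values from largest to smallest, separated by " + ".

Greedy algorithm:
610 ≤ 963 < 987, so take 610; remainder 353
233 ≤ 353 < 377, so take 233; remainder 120
89 ≤ 120 < 144, so take 89; remainder 31
21 ≤ 31 < 34, so take 21; remainder 10
8 ≤ 10 < 13, so take 8; remainder 2
2 ≤ 2 < 3, so take 2; remainder 0
So 963 = 610 + 233 + 89 + 21 + 8 + 2, with no two terms consecutive in the sequence.

610 + 233 + 89 + 21 + 8 + 2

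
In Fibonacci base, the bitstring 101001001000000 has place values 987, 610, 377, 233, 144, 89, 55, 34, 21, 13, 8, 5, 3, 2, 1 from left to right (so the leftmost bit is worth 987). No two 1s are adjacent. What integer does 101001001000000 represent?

Summing the place values of the 1 bits: 987 + 377 + 89 + 21 = 1474.

1474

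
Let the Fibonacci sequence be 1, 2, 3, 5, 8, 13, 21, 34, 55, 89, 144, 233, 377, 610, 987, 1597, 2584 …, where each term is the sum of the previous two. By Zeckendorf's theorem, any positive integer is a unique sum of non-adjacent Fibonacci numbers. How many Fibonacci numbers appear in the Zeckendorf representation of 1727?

5

Greedy algorithm:
1727 − 1597 = 130
130 − 89 = 41
41 − 34 = 7
7 − 5 = 2
2 − 2 = 0
1727 = 1597 + 89 + 34 + 5 + 2, which has 5 terms.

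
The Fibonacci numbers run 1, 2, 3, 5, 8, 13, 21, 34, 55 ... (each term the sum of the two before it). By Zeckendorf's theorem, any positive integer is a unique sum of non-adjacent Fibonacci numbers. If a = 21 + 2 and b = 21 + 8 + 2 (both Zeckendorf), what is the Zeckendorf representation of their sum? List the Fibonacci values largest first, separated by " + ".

The two numbers are 23 and 31, so their sum is 54.
largest Fibonacci ≤ 54 is 34; 54 − 34 = 20
largest Fibonacci ≤ 20 is 13; 20 − 13 = 7
largest Fibonacci ≤ 7 is 5; 7 − 5 = 2
largest Fibonacci ≤ 2 is 2; 2 − 2 = 0

34 + 13 + 5 + 2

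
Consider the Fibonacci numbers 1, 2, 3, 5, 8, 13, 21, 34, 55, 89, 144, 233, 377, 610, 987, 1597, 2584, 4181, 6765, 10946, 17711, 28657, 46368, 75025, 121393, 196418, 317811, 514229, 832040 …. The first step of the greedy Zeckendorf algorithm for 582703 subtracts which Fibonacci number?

514229 ≤ 582703 < 832040, so the largest Fibonacci number not exceeding 582703 is 514229.

514229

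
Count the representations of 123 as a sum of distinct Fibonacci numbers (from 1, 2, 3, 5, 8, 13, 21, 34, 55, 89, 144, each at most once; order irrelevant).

123 = 89+34 = 89+21+13 = 89+21+8+5 = 55+34+21+13 = … (3 more), for 7 in all.

7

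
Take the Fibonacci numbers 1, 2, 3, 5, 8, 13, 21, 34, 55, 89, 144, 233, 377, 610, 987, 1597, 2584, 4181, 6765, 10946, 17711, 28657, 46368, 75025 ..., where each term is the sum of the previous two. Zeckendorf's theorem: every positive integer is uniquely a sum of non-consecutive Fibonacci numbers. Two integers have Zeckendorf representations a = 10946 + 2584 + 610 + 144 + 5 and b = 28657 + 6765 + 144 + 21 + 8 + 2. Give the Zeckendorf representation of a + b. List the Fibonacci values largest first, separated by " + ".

46368 + 2584 + 610 + 233 + 89 + 2

The two numbers are 14289 and 35597, so their sum is 49886.
Greedy algorithm:
46368 ≤ 49886 < 75025, so take 46368; remainder 3518
2584 ≤ 3518 < 4181, so take 2584; remainder 934
610 ≤ 934 < 987, so take 610; remainder 324
233 ≤ 324 < 377, so take 233; remainder 91
89 ≤ 91 < 144, so take 89; remainder 2
2 ≤ 2 < 3, so take 2; remainder 0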